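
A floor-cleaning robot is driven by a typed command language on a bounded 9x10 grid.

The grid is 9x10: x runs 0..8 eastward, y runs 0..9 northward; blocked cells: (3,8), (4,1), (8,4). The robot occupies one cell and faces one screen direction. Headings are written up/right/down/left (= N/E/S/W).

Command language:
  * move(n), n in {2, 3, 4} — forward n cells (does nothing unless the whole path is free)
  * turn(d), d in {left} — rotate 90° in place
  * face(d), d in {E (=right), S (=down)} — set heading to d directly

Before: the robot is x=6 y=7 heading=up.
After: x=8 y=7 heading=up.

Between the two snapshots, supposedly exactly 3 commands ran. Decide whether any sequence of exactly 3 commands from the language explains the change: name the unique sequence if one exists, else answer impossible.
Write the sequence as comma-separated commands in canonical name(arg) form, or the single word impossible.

key: heading stays N — rotations cancel among the 3 commands
begin: x=6 y=7 heading=up
t=1 face(E) ⇒ x=6 y=7 heading=right
t=2 move(2) ⇒ x=8 y=7 heading=right
t=3 turn(left) ⇒ x=8 y=7 heading=up
uniquely the one of 216 3-step routes that fits.

face(E), move(2), turn(left)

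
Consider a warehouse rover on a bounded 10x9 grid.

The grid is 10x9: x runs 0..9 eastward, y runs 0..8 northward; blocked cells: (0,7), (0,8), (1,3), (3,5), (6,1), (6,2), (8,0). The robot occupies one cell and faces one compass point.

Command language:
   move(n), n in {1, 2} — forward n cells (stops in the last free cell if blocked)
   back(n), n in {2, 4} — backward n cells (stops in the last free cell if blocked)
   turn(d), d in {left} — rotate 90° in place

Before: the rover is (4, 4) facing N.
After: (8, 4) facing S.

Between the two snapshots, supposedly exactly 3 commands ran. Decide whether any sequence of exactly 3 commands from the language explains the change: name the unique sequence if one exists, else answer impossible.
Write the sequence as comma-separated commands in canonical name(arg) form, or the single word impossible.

key: cell and facing (now S) both changed — the 3 commands mix motion and turning
from: (4, 4) facing N
step 1 (turn(left)): (4, 4) facing W
step 2 (back(4)): (8, 4) facing W
step 3 (turn(left)): (8, 4) facing S
uniquely the one of 125 3-step routes that fits.

turn(left), back(4), turn(left)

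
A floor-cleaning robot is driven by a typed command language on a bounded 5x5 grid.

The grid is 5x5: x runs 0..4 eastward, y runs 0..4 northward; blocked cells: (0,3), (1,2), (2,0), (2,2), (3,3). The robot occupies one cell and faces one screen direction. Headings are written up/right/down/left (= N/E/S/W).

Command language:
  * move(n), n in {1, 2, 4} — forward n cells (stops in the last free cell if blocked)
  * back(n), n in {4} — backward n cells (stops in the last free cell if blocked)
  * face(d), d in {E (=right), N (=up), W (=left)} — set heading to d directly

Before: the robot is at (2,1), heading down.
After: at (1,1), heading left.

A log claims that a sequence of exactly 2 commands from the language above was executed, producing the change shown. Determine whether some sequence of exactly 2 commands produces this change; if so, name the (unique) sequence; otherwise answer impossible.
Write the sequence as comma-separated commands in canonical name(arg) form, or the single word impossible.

face(W), move(1)

key: position moved to (1,1) AND the heading swung to W — translation plus rotation needed
t0: at (2,1), heading down
1. face(W) → at (2,1), heading left
2. move(1) → at (1,1), heading left
no other 2-command option fits: unique.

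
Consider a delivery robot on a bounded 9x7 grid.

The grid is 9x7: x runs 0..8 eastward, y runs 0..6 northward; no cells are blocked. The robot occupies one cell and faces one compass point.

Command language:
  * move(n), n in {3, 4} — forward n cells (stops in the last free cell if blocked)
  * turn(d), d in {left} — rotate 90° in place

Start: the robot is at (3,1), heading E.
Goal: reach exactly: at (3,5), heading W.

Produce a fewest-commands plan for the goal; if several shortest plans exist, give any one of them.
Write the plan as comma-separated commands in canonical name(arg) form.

from: at (3,1), heading E
t=1 turn(left) ⇒ at (3,1), heading N
t=2 move(4) ⇒ at (3,5), heading N
t=3 turn(left) ⇒ at (3,5), heading W
no 2-step plan works, so 3 is optimal.

turn(left), move(4), turn(left)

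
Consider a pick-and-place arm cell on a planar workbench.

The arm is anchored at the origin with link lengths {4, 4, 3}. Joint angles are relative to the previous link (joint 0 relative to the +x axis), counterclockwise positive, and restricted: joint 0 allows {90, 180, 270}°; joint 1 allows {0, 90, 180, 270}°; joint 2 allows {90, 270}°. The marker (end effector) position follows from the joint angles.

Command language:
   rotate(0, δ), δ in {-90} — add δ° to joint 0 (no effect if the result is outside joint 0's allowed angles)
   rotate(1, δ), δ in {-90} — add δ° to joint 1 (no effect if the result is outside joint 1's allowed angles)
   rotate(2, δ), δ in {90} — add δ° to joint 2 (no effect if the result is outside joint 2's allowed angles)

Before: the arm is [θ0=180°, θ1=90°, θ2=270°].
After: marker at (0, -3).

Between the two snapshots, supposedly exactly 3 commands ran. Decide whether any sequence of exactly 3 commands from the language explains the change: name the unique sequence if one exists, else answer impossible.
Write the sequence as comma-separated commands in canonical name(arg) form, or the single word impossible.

rotate(1, -90), rotate(1, -90), rotate(1, -90)

start: [θ0=180°, θ1=90°, θ2=270°]
t=1 rotate(1, -90) ⇒ [θ0=180°, θ1=0°, θ2=270°]
t=2 rotate(1, -90) ⇒ [θ0=180°, θ1=270°, θ2=270°]
t=3 rotate(1, -90) ⇒ [θ0=180°, θ1=180°, θ2=270°]
no other 3-command option fits: unique.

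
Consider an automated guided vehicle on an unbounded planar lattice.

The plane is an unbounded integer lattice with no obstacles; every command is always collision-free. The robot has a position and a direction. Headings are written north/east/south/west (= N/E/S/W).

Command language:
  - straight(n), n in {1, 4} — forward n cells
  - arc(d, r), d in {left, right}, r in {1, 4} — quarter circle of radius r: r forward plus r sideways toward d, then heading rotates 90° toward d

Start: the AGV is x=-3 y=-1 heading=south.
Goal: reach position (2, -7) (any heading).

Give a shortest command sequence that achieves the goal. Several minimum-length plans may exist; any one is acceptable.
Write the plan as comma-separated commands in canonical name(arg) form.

arc(left, 4), arc(right, 1), straight(1)

start: x=-3 y=-1 heading=south
1. arc(left, 4) → x=1 y=-5 heading=east
2. arc(right, 1) → x=2 y=-6 heading=south
3. straight(1) → x=2 y=-7 heading=south
minimal: 3 command(s), checked below 3.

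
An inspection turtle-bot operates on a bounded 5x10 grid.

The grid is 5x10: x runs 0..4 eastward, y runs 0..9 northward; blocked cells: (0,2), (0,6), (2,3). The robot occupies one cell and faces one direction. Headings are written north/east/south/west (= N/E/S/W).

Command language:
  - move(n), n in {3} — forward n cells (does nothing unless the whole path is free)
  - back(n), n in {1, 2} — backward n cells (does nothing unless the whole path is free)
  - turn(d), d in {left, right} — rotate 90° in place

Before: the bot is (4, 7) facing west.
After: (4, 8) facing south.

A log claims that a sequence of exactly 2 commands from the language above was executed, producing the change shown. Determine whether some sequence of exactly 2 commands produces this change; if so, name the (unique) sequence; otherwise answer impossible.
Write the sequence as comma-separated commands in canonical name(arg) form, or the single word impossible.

key: position moved to (4,8) AND the heading swung to S — translation plus rotation needed
start: (4, 7) facing west
[1] after turn(left): (4, 7) facing south
[2] after back(1): (4, 8) facing south
no rival 2-sequence matches.

turn(left), back(1)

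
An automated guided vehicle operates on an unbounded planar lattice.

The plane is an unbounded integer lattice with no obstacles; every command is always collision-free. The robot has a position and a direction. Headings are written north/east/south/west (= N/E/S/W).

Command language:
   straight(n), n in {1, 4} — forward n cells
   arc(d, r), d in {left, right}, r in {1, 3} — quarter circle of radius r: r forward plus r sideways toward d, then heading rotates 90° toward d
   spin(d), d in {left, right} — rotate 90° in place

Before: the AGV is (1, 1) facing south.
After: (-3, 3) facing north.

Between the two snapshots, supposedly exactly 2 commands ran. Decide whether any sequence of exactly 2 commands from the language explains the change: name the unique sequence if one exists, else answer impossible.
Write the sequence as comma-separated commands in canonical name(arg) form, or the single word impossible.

arc(right, 1), arc(right, 3)

key: cell and facing (now N) both changed — the 2 commands mix motion and turning
begin: (1, 1) facing south
1. arc(right, 1) → (0, 0) facing west
2. arc(right, 3) → (-3, 3) facing north
no other 2-command option fits: unique.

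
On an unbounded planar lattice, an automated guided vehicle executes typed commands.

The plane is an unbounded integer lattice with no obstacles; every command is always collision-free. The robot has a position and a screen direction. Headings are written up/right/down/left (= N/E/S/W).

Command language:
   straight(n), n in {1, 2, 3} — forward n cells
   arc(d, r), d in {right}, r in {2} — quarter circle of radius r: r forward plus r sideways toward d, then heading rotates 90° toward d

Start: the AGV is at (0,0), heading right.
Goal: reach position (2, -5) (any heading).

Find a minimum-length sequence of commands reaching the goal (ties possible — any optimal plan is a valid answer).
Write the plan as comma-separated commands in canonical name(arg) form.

arc(right, 2), straight(3)

begin: at (0,0), heading right
t=1 arc(right, 2) ⇒ at (2,-2), heading down
t=2 straight(3) ⇒ at (2,-5), heading down
nothing shorter than 2 reaches the goal.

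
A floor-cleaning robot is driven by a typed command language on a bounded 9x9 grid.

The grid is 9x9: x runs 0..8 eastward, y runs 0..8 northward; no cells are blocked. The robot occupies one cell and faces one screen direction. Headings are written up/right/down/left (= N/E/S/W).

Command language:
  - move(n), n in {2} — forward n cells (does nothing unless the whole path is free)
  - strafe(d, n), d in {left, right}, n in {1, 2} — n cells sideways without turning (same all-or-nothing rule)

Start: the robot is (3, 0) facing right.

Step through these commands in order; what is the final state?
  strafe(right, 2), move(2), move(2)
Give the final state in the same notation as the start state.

(7, 0) facing right

begin: (3, 0) facing right
step 1 (strafe(right, 2)): (3, 0) facing right
step 2 (move(2)): (5, 0) facing right
step 3 (move(2)): (7, 0) facing right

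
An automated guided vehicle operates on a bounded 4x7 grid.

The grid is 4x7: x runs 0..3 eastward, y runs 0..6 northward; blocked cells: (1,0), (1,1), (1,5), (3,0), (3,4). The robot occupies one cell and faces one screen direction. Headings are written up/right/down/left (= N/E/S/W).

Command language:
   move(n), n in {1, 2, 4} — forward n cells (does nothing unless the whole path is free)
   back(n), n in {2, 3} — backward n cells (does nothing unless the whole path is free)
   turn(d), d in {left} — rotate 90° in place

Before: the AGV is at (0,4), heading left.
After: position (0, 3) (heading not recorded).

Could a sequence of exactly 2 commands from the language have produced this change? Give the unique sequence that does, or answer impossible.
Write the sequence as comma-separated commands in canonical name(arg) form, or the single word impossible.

turn(left), move(1)

key: running move(1) before turn(left) would end elsewhere — order is forced
t0: at (0,4), heading left
t=1 turn(left) ⇒ at (0,4), heading down
t=2 move(1) ⇒ at (0,3), heading down
no rival 2-sequence matches.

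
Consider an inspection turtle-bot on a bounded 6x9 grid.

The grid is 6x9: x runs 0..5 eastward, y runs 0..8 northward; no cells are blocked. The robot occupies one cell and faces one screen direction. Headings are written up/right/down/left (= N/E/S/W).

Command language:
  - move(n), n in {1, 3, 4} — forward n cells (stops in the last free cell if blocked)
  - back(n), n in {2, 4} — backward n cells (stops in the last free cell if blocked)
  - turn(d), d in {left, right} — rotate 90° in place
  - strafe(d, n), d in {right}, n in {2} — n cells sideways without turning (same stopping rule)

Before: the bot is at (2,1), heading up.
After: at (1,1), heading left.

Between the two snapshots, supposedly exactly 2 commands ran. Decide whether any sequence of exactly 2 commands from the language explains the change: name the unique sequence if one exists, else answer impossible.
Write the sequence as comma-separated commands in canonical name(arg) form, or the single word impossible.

turn(left), move(1)

key: cell and facing (now W) both changed — the 2 commands mix motion and turning
begin: at (2,1), heading up
step 1 (turn(left)): at (2,1), heading left
step 2 (move(1)): at (1,1), heading left
all 64 alternatives checked — unique.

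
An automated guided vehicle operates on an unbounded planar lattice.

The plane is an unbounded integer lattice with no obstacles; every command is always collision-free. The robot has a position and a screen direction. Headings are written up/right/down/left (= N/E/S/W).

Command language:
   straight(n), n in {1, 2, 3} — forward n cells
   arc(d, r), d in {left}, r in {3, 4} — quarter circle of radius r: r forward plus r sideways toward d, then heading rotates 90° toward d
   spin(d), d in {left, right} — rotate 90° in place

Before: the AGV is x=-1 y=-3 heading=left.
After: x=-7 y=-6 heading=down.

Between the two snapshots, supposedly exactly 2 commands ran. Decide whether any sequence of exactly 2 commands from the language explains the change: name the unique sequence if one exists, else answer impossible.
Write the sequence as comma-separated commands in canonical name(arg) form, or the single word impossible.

straight(3), arc(left, 3)

key: cell and facing (now S) both changed — the 2 commands mix motion and turning
start: x=-1 y=-3 heading=left
1. straight(3) → x=-4 y=-3 heading=left
2. arc(left, 3) → x=-7 y=-6 heading=down
all 49 alternatives checked — unique.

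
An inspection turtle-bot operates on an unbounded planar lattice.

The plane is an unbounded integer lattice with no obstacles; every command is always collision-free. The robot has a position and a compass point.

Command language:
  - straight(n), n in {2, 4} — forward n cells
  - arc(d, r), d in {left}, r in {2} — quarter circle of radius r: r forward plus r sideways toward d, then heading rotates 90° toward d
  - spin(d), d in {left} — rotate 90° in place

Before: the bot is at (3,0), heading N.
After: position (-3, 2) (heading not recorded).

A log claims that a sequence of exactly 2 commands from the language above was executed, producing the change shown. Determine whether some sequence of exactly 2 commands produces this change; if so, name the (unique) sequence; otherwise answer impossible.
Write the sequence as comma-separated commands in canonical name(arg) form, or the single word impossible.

key: order matters: swapping arc(left, 2) and straight(4) lands elsewhere
start: at (3,0), heading N
t=1 arc(left, 2) ⇒ at (1,2), heading W
t=2 straight(4) ⇒ at (-3,2), heading W
uniquely the one of 16 2-step routes that fits.

arc(left, 2), straight(4)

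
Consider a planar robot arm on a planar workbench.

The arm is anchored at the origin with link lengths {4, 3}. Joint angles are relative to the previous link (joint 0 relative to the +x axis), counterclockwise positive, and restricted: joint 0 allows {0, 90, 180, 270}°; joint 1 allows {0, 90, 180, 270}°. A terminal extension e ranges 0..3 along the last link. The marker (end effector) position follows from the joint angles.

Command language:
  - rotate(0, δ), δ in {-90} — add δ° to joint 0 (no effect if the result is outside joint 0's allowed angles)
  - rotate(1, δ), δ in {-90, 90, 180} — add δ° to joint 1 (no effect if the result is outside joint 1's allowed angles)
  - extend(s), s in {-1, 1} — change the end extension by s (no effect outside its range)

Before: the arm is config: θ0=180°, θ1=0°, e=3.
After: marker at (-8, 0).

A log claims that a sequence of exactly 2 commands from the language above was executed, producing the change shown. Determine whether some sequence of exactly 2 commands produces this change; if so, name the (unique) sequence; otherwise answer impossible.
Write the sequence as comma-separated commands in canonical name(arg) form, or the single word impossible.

extend(-1), extend(-1)

initial: config: θ0=180°, θ1=0°, e=3
t=1 extend(-1) ⇒ config: θ0=180°, θ1=0°, e=2
t=2 extend(-1) ⇒ config: θ0=180°, θ1=0°, e=1
all 36 alternatives checked — unique.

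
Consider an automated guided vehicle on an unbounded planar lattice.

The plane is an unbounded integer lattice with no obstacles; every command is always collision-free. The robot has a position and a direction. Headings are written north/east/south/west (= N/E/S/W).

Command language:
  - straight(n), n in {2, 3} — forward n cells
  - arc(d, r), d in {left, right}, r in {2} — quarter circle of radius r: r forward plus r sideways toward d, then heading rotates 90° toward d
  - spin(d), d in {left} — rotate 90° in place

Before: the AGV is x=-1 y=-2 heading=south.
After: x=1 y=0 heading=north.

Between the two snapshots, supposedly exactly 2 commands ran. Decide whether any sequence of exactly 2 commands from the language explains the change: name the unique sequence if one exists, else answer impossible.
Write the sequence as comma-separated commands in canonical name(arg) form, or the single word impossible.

key: cell and facing (now N) both changed — the 2 commands mix motion and turning
t0: x=-1 y=-2 heading=south
[1] after spin(left): x=-1 y=-2 heading=east
[2] after arc(left, 2): x=1 y=0 heading=north
no other 2-command option fits: unique.

spin(left), arc(left, 2)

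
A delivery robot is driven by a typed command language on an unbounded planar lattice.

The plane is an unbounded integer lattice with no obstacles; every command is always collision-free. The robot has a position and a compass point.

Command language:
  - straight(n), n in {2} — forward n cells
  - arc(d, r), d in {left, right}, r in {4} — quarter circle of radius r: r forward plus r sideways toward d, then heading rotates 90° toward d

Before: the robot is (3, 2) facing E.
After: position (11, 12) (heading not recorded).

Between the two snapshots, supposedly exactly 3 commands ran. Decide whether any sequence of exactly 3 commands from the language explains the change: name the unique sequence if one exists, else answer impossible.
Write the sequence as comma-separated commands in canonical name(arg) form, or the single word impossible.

key: running arc(right, 4) before arc(left, 4) would end elsewhere — order is forced
start: (3, 2) facing E
1. arc(left, 4) → (7, 6) facing N
2. straight(2) → (7, 8) facing N
3. arc(right, 4) → (11, 12) facing E
all 27 alternatives checked — unique.

arc(left, 4), straight(2), arc(right, 4)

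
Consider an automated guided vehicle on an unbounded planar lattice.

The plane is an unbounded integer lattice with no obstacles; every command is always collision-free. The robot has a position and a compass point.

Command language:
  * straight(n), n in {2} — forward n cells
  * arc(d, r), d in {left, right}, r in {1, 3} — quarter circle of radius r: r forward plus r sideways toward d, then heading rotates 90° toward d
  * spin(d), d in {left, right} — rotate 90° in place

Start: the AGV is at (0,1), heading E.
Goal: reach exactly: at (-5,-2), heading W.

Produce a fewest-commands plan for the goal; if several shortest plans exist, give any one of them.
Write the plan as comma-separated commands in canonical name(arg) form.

begin: at (0,1), heading E
step 1 (spin(right)): at (0,1), heading S
step 2 (arc(right, 3)): at (-3,-2), heading W
step 3 (straight(2)): at (-5,-2), heading W
minimal: 3 command(s), checked below 3.

spin(right), arc(right, 3), straight(2)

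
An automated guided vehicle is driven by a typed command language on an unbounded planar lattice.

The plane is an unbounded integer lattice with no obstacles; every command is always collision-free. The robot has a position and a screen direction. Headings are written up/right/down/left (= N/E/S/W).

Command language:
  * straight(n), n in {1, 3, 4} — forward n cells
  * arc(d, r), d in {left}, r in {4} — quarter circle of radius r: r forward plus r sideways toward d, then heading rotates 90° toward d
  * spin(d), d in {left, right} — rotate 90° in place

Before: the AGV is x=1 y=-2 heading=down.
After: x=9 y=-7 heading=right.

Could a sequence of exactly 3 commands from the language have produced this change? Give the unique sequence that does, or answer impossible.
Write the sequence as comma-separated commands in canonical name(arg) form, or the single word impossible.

key: cell and facing (now E) both changed — the 3 commands mix motion and turning
start: x=1 y=-2 heading=down
step 1 (straight(1)): x=1 y=-3 heading=down
step 2 (arc(left, 4)): x=5 y=-7 heading=right
step 3 (straight(4)): x=9 y=-7 heading=right
all 216 alternatives checked — unique.

straight(1), arc(left, 4), straight(4)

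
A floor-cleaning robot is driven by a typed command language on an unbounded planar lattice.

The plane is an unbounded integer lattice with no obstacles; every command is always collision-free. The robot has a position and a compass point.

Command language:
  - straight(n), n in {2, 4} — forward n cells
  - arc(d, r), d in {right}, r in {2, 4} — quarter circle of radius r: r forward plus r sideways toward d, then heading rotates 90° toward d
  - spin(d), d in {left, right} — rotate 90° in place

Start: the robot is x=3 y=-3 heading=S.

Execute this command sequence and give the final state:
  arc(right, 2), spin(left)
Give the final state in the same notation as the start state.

initial: x=3 y=-3 heading=S
step 1 (arc(right, 2)): x=1 y=-5 heading=W
step 2 (spin(left)): x=1 y=-5 heading=S

x=1 y=-5 heading=S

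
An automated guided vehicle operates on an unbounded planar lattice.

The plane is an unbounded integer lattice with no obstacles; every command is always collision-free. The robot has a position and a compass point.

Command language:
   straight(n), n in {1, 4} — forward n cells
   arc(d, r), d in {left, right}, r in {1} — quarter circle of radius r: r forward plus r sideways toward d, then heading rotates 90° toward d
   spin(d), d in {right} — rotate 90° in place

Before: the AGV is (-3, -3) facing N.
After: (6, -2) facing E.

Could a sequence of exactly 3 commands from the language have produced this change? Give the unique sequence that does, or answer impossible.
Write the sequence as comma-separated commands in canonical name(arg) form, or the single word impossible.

key: running straight(4) before arc(right, 1) would end elsewhere — order is forced
t0: (-3, -3) facing N
t=1 arc(right, 1) ⇒ (-2, -2) facing E
t=2 straight(4) ⇒ (2, -2) facing E
t=3 straight(4) ⇒ (6, -2) facing E
all 125 alternatives checked — unique.

arc(right, 1), straight(4), straight(4)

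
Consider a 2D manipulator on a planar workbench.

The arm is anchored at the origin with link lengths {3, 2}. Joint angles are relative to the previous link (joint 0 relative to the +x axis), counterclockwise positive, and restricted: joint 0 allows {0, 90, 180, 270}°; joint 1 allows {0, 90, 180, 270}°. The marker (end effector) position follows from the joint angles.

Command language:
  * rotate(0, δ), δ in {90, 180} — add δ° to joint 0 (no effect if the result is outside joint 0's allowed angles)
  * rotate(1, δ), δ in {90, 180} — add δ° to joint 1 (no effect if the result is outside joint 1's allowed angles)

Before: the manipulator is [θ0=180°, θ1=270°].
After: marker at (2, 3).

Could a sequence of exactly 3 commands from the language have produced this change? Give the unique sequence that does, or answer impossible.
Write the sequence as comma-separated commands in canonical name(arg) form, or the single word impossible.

rotate(0, 90), rotate(0, 90), rotate(0, 90)

from: [θ0=180°, θ1=270°]
t=1 rotate(0, 90) ⇒ [θ0=270°, θ1=270°]
t=2 rotate(0, 90) ⇒ [θ0=0°, θ1=270°]
t=3 rotate(0, 90) ⇒ [θ0=90°, θ1=270°]
no other 3-command option fits: unique.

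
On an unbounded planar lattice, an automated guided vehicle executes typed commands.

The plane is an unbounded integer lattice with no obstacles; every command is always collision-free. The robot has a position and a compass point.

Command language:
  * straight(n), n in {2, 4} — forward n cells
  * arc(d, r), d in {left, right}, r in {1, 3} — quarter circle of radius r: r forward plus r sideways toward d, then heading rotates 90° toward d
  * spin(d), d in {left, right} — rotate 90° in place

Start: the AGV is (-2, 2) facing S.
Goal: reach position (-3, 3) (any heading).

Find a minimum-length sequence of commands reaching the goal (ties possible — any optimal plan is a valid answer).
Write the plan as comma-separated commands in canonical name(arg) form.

spin(right), arc(right, 1)

begin: (-2, 2) facing S
t=1 spin(right) ⇒ (-2, 2) facing W
t=2 arc(right, 1) ⇒ (-3, 3) facing N
shorter routes all fall short; 2 is best.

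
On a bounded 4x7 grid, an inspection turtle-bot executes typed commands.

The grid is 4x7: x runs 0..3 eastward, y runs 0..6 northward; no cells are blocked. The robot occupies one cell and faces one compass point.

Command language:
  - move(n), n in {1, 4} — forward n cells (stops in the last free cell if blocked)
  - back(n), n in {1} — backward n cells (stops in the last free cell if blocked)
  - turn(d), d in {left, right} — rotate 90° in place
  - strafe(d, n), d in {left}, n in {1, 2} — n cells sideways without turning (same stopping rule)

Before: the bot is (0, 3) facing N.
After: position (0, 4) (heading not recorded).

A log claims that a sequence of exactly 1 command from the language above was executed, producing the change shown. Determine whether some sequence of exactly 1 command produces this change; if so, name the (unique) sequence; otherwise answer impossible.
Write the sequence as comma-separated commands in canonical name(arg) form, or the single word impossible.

t0: (0, 3) facing N
[1] after move(1): (0, 4) facing N
uniquely the one of 7 1-step routes that fits.

move(1)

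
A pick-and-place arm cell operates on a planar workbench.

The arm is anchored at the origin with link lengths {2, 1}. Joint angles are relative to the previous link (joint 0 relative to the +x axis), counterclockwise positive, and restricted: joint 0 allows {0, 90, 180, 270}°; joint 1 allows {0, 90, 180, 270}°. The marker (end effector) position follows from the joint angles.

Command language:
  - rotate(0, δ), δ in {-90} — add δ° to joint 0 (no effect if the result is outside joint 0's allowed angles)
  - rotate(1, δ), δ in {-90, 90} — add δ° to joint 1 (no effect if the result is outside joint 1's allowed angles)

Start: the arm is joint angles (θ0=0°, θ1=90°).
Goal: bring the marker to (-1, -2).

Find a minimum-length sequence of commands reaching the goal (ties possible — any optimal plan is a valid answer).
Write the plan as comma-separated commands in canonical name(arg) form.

initial: joint angles (θ0=0°, θ1=90°)
step 1 (rotate(0, -90)): joint angles (θ0=270°, θ1=90°)
step 2 (rotate(1, -90)): joint angles (θ0=270°, θ1=0°)
step 3 (rotate(1, -90)): joint angles (θ0=270°, θ1=270°)
minimal: 3 command(s), checked below 3.

rotate(0, -90), rotate(1, -90), rotate(1, -90)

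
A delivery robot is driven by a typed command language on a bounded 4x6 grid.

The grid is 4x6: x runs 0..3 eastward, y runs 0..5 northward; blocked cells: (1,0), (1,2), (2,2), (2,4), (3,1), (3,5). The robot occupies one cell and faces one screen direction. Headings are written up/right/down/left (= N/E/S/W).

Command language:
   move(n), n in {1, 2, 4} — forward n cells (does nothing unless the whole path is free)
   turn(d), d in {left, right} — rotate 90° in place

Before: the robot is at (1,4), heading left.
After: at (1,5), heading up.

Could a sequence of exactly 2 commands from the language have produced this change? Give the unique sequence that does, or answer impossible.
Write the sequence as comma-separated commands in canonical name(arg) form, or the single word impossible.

turn(right), move(1)

key: cell and facing (now N) both changed — the 2 commands mix motion and turning
start: at (1,4), heading left
step 1 (turn(right)): at (1,4), heading up
step 2 (move(1)): at (1,5), heading up
all 25 alternatives checked — unique.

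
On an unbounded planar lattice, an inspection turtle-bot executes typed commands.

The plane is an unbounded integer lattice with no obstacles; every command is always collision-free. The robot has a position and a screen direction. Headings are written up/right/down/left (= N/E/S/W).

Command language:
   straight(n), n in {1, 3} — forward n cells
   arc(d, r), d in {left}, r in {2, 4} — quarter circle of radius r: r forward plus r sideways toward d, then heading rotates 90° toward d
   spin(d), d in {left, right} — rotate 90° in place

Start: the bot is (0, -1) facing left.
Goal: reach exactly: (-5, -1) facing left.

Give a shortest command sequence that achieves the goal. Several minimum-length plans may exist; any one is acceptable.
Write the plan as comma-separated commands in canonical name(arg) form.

straight(1), straight(1), straight(3)

start: (0, -1) facing left
step 1 (straight(1)): (-1, -1) facing left
step 2 (straight(1)): (-2, -1) facing left
step 3 (straight(3)): (-5, -1) facing left
nothing shorter than 3 reaches the goal.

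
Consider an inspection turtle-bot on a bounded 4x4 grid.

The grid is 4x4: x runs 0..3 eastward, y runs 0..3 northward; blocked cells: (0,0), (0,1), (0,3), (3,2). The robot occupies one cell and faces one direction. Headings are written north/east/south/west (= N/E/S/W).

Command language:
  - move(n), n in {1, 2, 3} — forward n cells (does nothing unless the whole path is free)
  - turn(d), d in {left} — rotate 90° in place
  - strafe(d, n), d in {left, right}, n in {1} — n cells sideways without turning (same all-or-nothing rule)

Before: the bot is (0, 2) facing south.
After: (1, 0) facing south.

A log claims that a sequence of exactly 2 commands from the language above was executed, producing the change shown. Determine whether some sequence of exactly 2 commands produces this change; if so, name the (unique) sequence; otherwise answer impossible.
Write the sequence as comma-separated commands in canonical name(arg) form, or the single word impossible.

key: order matters: swapping strafe(left, 1) and move(2) lands elsewhere
initial: (0, 2) facing south
[1] after strafe(left, 1): (1, 2) facing south
[2] after move(2): (1, 0) facing south
no other 2-command option fits: unique.

strafe(left, 1), move(2)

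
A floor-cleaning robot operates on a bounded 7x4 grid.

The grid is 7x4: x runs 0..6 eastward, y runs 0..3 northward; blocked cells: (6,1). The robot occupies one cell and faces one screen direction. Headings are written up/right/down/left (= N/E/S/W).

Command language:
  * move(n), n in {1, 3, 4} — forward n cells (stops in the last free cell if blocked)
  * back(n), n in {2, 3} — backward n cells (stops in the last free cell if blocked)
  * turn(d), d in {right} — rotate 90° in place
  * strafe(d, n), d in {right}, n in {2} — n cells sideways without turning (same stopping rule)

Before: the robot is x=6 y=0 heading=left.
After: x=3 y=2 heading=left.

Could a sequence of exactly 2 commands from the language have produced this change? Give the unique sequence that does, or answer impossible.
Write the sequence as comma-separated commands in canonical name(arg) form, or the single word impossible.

move(3), strafe(right, 2)

key: order matters: swapping move(3) and strafe(right, 2) lands elsewhere
initial: x=6 y=0 heading=left
step 1 (move(3)): x=3 y=0 heading=left
step 2 (strafe(right, 2)): x=3 y=2 heading=left
uniquely the one of 49 2-step routes that fits.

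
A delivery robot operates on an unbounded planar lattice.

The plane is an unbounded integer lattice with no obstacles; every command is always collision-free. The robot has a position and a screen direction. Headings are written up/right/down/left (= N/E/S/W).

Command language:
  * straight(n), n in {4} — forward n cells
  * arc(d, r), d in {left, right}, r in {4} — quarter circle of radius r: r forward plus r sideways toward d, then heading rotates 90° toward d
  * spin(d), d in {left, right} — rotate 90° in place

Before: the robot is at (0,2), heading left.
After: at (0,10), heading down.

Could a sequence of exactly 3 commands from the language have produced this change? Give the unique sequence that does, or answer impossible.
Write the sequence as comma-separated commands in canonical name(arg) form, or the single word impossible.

arc(right, 4), arc(right, 4), spin(right)

key: running spin(right) before arc(right, 4) would end elsewhere — order is forced
initial: at (0,2), heading left
step 1 (arc(right, 4)): at (-4,6), heading up
step 2 (arc(right, 4)): at (0,10), heading right
step 3 (spin(right)): at (0,10), heading down
no rival 3-sequence matches.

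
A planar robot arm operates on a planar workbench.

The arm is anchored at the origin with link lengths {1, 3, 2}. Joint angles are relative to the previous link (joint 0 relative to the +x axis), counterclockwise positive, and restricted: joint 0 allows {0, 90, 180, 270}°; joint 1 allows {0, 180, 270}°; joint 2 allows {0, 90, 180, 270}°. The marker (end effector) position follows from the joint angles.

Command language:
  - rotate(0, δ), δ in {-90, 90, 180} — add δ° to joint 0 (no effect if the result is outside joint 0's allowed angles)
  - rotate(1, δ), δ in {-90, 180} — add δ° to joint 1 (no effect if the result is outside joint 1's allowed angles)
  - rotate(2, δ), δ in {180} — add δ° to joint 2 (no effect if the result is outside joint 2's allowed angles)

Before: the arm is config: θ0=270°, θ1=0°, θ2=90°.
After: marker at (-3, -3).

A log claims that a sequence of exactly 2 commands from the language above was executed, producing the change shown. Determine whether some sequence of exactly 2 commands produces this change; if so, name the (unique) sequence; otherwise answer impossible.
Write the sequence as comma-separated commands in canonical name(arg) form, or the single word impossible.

key: order matters: swapping rotate(1, -90) and rotate(1, 180) lands elsewhere
from: config: θ0=270°, θ1=0°, θ2=90°
1. rotate(1, -90) → config: θ0=270°, θ1=270°, θ2=90°
2. rotate(1, 180) → config: θ0=270°, θ1=270°, θ2=90°
no rival 2-sequence matches.

rotate(1, -90), rotate(1, 180)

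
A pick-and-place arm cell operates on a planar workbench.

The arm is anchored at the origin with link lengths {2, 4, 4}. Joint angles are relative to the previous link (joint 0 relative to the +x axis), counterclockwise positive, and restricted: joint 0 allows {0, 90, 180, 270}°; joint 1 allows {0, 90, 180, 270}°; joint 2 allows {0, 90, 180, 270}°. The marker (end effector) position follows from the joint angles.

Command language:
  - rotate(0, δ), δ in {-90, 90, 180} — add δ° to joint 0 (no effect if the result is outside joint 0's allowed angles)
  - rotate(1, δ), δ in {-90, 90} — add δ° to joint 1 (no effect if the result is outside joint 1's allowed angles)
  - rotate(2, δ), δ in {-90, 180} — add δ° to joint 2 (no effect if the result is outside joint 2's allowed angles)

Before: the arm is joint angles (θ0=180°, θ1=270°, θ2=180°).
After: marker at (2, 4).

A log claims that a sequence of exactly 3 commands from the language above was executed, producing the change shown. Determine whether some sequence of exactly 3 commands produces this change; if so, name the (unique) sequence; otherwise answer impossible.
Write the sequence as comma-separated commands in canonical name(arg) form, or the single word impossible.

t0: joint angles (θ0=180°, θ1=270°, θ2=180°)
t=1 rotate(2, -90) ⇒ joint angles (θ0=180°, θ1=270°, θ2=90°)
t=2 rotate(2, -90) ⇒ joint angles (θ0=180°, θ1=270°, θ2=0°)
t=3 rotate(2, -90) ⇒ joint angles (θ0=180°, θ1=270°, θ2=270°)
all 343 alternatives checked — unique.

rotate(2, -90), rotate(2, -90), rotate(2, -90)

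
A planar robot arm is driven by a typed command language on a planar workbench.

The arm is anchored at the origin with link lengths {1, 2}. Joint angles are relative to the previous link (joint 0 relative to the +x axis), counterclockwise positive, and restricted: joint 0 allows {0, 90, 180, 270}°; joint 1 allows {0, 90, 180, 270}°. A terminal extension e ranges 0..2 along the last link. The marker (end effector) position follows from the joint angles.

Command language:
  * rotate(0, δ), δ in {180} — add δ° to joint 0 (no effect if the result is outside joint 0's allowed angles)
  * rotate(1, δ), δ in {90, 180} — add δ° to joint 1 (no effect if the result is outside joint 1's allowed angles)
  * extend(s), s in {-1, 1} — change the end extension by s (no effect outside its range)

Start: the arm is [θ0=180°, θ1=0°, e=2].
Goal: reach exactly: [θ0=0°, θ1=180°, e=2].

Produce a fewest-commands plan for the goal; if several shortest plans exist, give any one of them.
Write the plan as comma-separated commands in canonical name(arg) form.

begin: [θ0=180°, θ1=0°, e=2]
1. rotate(0, 180) → [θ0=0°, θ1=0°, e=2]
2. rotate(1, 180) → [θ0=0°, θ1=180°, e=2]
no 1-step plan works, so 2 is optimal.

rotate(0, 180), rotate(1, 180)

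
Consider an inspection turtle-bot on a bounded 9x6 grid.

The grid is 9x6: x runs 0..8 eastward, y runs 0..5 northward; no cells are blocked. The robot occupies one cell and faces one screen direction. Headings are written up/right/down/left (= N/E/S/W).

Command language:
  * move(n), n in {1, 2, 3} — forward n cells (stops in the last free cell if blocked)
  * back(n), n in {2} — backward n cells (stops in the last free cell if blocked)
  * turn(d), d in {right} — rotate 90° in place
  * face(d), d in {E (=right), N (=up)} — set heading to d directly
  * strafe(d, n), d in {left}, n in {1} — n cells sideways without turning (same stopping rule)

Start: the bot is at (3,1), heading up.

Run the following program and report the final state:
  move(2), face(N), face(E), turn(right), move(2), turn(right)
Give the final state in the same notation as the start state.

at (3,1), heading left

initial: at (3,1), heading up
[1] after move(2): at (3,3), heading up
[2] after face(N): at (3,3), heading up
[3] after face(E): at (3,3), heading right
[4] after turn(right): at (3,3), heading down
[5] after move(2): at (3,1), heading down
[6] after turn(right): at (3,1), heading left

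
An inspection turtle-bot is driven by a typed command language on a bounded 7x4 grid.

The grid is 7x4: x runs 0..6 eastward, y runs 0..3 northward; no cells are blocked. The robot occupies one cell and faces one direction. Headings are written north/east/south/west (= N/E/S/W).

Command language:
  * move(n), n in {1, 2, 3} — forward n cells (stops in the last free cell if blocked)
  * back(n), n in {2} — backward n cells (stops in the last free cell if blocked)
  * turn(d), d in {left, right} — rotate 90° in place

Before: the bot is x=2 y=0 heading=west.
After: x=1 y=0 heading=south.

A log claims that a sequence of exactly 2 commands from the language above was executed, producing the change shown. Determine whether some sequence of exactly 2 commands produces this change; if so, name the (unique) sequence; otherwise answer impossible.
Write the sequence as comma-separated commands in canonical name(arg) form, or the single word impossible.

key: position moved to (1,0) AND the heading swung to S — translation plus rotation needed
begin: x=2 y=0 heading=west
t=1 move(1) ⇒ x=1 y=0 heading=west
t=2 turn(left) ⇒ x=1 y=0 heading=south
no other 2-command option fits: unique.

move(1), turn(left)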